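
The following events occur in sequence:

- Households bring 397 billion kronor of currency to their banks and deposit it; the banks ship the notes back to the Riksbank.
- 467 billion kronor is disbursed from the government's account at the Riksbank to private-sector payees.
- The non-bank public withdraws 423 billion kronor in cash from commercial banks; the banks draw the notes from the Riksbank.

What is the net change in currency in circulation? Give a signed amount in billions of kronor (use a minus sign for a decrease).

+26 billion

Riksbank balance sheet:
  Assets:      no change
  Liabilities: Bank reserves +441B, Currency in circulation +26B, Government deposits −467B
So the change in currency in circulation is +26 billion.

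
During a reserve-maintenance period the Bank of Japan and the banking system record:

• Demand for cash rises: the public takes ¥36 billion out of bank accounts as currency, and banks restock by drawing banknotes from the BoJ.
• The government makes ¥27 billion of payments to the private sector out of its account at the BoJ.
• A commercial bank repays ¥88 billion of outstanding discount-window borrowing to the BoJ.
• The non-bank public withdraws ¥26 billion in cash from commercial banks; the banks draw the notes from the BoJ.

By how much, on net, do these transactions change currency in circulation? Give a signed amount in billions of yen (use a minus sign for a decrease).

+¥62 billion

BoJ balance sheet:
  Assets:      Loans to banks −¥88B
  Liabilities: Bank reserves −¥123B, Currency in circulation +¥62B, Government deposits −¥27B
Commercial banking system:
  Assets:      Reserves at CB −¥123B
  Liabilities: Checkable deposits −¥35B, Borrowings from CB −¥88B
So the change in currency in circulation is +¥62 billion.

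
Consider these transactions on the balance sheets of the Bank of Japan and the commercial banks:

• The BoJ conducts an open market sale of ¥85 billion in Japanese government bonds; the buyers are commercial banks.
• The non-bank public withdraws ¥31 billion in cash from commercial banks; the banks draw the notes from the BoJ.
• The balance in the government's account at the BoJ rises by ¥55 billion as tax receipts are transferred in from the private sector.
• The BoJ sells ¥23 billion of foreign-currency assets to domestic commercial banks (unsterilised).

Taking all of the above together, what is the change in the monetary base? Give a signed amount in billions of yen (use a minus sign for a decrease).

OMO sale (to banks) ¥85 billion: BoJ balance sheet contracts → −¥85B.
Currency withdrawal ¥31 billion: just a shift between currency and reserves — both are base money → 0.
Government account inflow ¥55 billion: reserves shift to a non-base liability → −¥55B.
FX sale ¥23 billion: BoJ balance sheet contracts → −¥23B.
Net: −85 + 0 − 55 − 23 = -¥163 billion.

-¥163 billion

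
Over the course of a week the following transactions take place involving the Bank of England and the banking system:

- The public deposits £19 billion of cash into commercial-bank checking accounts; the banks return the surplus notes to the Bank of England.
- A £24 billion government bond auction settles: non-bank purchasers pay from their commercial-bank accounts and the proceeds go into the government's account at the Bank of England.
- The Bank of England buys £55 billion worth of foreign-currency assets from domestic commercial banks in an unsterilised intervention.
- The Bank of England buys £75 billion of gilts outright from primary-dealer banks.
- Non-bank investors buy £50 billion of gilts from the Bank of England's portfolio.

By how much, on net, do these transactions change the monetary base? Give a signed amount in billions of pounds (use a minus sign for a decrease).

+£56 billion

Currency deposit £19 billion: just a shift between currency and reserves — both are base money → 0.
Government account inflow £24 billion: reserves shift to a non-base liability → −£24B.
FX purchase £55 billion: Bank of England balance sheet expands → +£55B.
OMO purchase (from banks) £75 billion: Bank of England balance sheet expands → +£75B.
Asset sale (to non-banks) £50 billion: Bank of England balance sheet contracts → −£50B.
Net: 0 − 24 + 55 + 75 − 50 = +£56 billion.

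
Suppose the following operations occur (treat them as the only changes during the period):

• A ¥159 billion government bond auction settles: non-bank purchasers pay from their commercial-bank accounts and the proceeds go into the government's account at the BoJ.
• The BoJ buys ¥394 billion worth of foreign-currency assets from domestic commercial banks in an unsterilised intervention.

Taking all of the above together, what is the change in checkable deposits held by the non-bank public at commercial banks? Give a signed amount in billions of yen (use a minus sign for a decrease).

BoJ balance sheet:
  Assets:      Foreign assets +¥394B
  Liabilities: Bank reserves +¥235B, Government deposits +¥159B
Commercial banking system:
  Assets:      Reserves at CB +¥235B, Foreign assets −¥394B
  Liabilities: Checkable deposits −¥159B
So the change in checkable deposits held by the non-bank public at commercial banks is -¥159 billion.

-¥159 billion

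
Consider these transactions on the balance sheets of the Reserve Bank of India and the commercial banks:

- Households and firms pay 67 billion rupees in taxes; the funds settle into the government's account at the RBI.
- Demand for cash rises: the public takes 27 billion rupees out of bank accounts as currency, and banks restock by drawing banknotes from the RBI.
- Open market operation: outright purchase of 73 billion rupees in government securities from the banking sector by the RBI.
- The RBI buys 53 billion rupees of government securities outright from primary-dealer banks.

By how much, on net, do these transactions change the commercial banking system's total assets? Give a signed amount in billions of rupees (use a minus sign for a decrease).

-94 billion

Government account inflow 67 billion rupees: bank balance sheets shrink → −67B.
Currency withdrawal 27 billion rupees: bank balance sheets shrink → −27B.
OMO purchase (from banks) 73 billion rupees: just an asset swap on bank balance sheets → 0.
OMO purchase (from banks) 53 billion rupees: just an asset swap on bank balance sheets → 0.
Net: −67 − 27 + 0 + 0 = -94 billion.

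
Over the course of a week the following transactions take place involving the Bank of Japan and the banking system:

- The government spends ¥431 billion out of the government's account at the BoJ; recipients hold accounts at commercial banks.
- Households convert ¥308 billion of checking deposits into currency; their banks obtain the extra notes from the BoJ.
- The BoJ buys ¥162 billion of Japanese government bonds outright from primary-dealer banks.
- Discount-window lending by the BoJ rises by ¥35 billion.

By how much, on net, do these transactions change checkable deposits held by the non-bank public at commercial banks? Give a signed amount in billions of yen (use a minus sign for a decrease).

BoJ balance sheet:
  Assets:      Securities +¥162B, Loans to banks +¥35B
  Liabilities: Bank reserves +¥320B, Currency in circulation +¥308B, Government deposits −¥431B
Commercial banking system:
  Assets:      Reserves at CB +¥320B, Securities −¥162B
  Liabilities: Checkable deposits +¥123B, Borrowings from CB +¥35B
So the change in checkable deposits held by the non-bank public at commercial banks is +¥123 billion.

+¥123 billion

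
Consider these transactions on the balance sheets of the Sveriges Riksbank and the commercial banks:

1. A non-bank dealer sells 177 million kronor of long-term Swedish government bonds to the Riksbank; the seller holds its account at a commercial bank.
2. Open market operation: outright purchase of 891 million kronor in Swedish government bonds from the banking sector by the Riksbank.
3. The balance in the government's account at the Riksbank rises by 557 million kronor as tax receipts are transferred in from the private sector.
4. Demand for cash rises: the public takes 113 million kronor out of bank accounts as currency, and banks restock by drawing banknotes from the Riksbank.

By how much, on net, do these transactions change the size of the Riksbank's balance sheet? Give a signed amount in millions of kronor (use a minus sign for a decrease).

Asset purchase (from non-banks) 177 million kronor: a Riksbank asset is acquired → +177M.
OMO purchase (from banks) 891 million kronor: a Riksbank asset is acquired → +891M.
Government account inflow 557 million kronor: only the composition of liabilities changes → 0.
Currency withdrawal 113 million kronor: only the composition of liabilities changes → 0.
Net: 177 + 891 + 0 + 0 = +1068 million.

+1068 million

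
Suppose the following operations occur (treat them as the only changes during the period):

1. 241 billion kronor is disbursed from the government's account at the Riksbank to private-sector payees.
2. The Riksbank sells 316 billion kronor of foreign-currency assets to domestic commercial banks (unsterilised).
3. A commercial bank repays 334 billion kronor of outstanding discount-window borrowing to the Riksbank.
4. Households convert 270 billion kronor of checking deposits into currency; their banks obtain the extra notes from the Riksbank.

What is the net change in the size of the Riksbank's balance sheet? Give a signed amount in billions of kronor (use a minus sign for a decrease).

Government spending 241 billion kronor: only the composition of liabilities changes → 0.
FX sale 316 billion kronor: a Riksbank asset is shed → −316B.
Discount-window repayment 334 billion kronor: a Riksbank asset is shed → −334B.
Currency withdrawal 270 billion kronor: only the composition of liabilities changes → 0.
Net: 0 − 316 − 334 + 0 = -650 billion.

-650 billion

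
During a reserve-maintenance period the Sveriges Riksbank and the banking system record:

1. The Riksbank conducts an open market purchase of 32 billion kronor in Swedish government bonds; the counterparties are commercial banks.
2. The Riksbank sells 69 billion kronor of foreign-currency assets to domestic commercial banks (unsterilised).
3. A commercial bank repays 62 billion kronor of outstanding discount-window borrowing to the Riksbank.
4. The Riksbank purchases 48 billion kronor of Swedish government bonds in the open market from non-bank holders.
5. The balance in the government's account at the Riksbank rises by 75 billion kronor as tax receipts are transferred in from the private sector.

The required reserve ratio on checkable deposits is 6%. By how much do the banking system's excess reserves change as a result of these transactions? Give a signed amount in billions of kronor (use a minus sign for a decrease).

-124.38 billion

OMO purchase (from banks) 32 billion kronor: reserves +32B, deposits 0.
FX sale 69 billion kronor: reserves −69B, deposits 0.
Discount-window repayment 62 billion kronor: reserves −62B, deposits 0.
Asset purchase (from non-banks) 48 billion kronor: reserves +48B, deposits +48B.
Government account inflow 75 billion kronor: reserves −75B, deposits −75B.
Totals: Δreserves = −126B, Δdeposits = −27B.
Δrequired reserves = 6% × −27B = −1.62B.
Δexcess reserves = Δreserves − Δrequired = −126B − (−1.62B) = -124.38 billion.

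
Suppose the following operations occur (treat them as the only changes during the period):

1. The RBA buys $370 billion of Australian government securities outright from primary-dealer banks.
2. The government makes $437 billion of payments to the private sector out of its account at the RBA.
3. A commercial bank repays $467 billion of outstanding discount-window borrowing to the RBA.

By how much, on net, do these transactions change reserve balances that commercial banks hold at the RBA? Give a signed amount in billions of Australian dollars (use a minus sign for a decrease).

OMO purchase (from banks) $370 billion: the RBA pays by crediting reserve accounts → +$370B.
Government spending $437 billion: government payments flow into bank reserve accounts → +$437B.
Discount-window repayment $467 billion: repayment is debited from reserves → −$467B.
Net: 370 + 437 − 467 = +$340 billion.

+$340 billion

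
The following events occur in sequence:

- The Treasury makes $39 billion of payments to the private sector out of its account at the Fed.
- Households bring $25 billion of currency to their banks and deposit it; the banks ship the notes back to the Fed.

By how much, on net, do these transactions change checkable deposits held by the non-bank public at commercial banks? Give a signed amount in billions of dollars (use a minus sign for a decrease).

Fed balance sheet:
  Assets:      no change
  Liabilities: Bank reserves +$64B, Currency in circulation −$25B, Government deposits −$39B
Commercial banking system:
  Assets:      Reserves at CB +$64B
  Liabilities: Checkable deposits +$64B
So the change in checkable deposits held by the non-bank public at commercial banks is +$64 billion.

+$64 billion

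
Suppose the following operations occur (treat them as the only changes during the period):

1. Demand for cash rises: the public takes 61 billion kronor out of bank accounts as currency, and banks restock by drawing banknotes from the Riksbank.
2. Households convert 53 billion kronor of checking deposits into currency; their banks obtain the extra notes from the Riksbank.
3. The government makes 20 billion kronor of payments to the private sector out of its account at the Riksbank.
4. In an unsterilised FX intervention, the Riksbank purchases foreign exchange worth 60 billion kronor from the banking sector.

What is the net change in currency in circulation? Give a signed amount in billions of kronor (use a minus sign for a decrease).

Currency withdrawal 61 billion kronor: notes leave the central bank → +61B.
Currency withdrawal 53 billion kronor: notes leave the central bank → +53B.
Government spending 20 billion kronor: no currency enters or leaves circulation → 0.
FX purchase 60 billion kronor: no currency enters or leaves circulation → 0.
Net: 61 + 53 + 0 + 0 = +114 billion.

+114 billion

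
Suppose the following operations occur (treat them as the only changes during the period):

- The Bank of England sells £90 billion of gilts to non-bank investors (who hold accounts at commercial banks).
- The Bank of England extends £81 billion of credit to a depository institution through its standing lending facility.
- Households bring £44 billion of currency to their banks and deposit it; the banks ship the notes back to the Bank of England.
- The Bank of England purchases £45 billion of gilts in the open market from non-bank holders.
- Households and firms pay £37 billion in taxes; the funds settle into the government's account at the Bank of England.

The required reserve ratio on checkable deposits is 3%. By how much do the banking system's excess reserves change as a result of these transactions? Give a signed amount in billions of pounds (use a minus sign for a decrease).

Asset sale (to non-banks) £90 billion: reserves −£90B, deposits −£90B.
Discount-window loan £81 billion: reserves +£81B, deposits 0.
Currency deposit £44 billion: reserves +£44B, deposits +£44B.
Asset purchase (from non-banks) £45 billion: reserves +£45B, deposits +£45B.
Government account inflow £37 billion: reserves −£37B, deposits −£37B.
Totals: Δreserves = +£43B, Δdeposits = −£38B.
Δrequired reserves = 3% × −£38B = −£1.14B.
Δexcess reserves = Δreserves − Δrequired = +£43B − (−£1.14B) = +£44.14 billion.

+£44.14 billion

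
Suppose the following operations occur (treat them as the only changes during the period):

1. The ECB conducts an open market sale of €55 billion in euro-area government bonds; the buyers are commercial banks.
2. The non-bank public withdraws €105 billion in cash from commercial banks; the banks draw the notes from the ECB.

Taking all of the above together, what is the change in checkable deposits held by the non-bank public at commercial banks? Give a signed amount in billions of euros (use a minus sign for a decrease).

-€105 billion

ECB balance sheet:
  Assets:      Securities −€55B
  Liabilities: Bank reserves −€160B, Currency in circulation +€105B
Commercial banking system:
  Assets:      Reserves at CB −€160B, Securities +€55B
  Liabilities: Checkable deposits −€105B
So the change in checkable deposits held by the non-bank public at commercial banks is -€105 billion.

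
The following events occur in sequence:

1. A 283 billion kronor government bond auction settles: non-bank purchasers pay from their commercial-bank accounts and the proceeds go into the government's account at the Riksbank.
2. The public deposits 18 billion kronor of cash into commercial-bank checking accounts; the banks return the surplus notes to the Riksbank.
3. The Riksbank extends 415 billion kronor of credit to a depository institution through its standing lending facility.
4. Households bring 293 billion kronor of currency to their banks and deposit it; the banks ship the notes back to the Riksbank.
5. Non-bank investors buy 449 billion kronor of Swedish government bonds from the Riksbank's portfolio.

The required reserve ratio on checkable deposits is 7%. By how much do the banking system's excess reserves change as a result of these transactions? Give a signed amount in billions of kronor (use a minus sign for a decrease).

Government account inflow 283 billion kronor: reserves −283B, deposits −283B.
Currency deposit 18 billion kronor: reserves +18B, deposits +18B.
Discount-window loan 415 billion kronor: reserves +415B, deposits 0.
Currency deposit 293 billion kronor: reserves +293B, deposits +293B.
Asset sale (to non-banks) 449 billion kronor: reserves −449B, deposits −449B.
Totals: Δreserves = −6B, Δdeposits = −421B.
Δrequired reserves = 7% × −421B = −29.47B.
Δexcess reserves = Δreserves − Δrequired = −6B − (−29.47B) = +23.47 billion.

+23.47 billion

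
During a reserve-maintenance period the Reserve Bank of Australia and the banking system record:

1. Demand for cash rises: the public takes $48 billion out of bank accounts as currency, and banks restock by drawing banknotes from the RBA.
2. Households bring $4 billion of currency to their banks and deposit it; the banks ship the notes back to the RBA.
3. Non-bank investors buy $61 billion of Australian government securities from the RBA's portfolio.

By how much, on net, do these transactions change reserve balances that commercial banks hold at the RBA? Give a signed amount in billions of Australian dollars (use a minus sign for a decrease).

Currency withdrawal $48 billion: banks swap reserves for currency → −$48B.
Currency deposit $4 billion: returned notes are swapped for reserve credit → +$4B.
Asset sale (to non-banks) $61 billion: the non-bank buyers' banks settle from reserves → −$61B.
Net: −48 + 4 − 61 = -$105 billion.

-$105 billion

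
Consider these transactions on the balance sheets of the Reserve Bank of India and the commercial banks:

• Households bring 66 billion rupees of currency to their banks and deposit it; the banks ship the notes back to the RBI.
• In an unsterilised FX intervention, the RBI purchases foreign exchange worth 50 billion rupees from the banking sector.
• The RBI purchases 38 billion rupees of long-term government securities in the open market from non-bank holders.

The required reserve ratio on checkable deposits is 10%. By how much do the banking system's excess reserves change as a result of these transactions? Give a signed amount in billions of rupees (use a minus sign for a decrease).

Currency deposit 66 billion rupees: reserves +66B, deposits +66B.
FX purchase 50 billion rupees: reserves +50B, deposits 0.
Asset purchase (from non-banks) 38 billion rupees: reserves +38B, deposits +38B.
Totals: Δreserves = +154B, Δdeposits = +104B.
Δrequired reserves = 10% × +104B = +10.4B.
Δexcess reserves = Δreserves − Δrequired = +154B − (+10.4B) = +143.6 billion.

+143.6 billion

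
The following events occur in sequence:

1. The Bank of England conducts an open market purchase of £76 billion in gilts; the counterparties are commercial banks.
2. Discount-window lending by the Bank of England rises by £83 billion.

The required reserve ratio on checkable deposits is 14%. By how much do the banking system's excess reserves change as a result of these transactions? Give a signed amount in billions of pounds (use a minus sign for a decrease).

+£159 billion

OMO purchase (from banks) £76 billion: reserves +£76B, deposits 0.
Discount-window loan £83 billion: reserves +£83B, deposits 0.
Totals: Δreserves = +£159B, Δdeposits = 0.
Δrequired reserves = 14% × 0 = 0.
Δexcess reserves = Δreserves − Δrequired = +£159B − (0) = +£159 billion.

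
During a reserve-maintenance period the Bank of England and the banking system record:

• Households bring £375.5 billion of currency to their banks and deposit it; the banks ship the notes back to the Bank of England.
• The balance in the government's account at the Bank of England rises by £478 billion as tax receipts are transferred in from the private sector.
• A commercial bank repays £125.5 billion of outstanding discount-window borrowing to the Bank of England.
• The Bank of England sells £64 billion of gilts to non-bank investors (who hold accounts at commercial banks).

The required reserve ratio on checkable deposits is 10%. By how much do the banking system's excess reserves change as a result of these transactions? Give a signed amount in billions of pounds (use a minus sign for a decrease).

Currency deposit £375.5 billion: reserves +£375.5B, deposits +£375.5B.
Government account inflow £478 billion: reserves −£478B, deposits −£478B.
Discount-window repayment £125.5 billion: reserves −£125.5B, deposits 0.
Asset sale (to non-banks) £64 billion: reserves −£64B, deposits −£64B.
Totals: Δreserves = −£292B, Δdeposits = −£166.5B.
Δrequired reserves = 10% × −£166.5B = −£16.65B.
Δexcess reserves = Δreserves − Δrequired = −£292B − (−£16.65B) = -£275.35 billion.

-£275.35 billion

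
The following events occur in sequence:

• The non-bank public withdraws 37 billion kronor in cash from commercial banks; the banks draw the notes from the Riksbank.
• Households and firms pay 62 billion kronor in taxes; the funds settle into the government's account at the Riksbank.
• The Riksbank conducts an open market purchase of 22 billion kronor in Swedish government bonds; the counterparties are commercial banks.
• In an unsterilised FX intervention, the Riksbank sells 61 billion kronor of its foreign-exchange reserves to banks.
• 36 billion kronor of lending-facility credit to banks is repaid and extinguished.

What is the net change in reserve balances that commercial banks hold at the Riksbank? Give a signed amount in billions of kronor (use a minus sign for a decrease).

Currency withdrawal 37 billion kronor: banks swap reserves for currency → −37B.
Government account inflow 62 billion kronor: funds move from bank reserves into the government account → −62B.
OMO purchase (from banks) 22 billion kronor: the Riksbank pays by crediting reserve accounts → +22B.
FX sale 61 billion kronor: the buying banks pay out of their reserve balances → −61B.
Discount-window repayment 36 billion kronor: repayment is debited from reserves → −36B.
Net: −37 − 62 + 22 − 61 − 36 = -174 billion.

-174 billion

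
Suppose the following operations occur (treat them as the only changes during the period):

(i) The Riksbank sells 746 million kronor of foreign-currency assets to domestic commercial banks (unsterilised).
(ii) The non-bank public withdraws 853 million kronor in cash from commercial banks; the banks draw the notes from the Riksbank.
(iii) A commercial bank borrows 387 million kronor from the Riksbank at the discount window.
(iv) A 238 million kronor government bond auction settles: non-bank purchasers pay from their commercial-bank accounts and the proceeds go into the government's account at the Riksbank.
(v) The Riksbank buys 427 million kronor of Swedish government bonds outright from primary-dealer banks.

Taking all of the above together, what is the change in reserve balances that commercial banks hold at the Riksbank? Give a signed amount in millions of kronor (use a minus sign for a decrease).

-1023 million

FX sale 746 million kronor: the buying banks pay out of their reserve balances → −746M.
Currency withdrawal 853 million kronor: banks swap reserves for currency → −853M.
Discount-window loan 387 million kronor: the loan is credited to the bank's reserve account → +387M.
Government account inflow 238 million kronor: funds move from bank reserves into the government account → −238M.
OMO purchase (from banks) 427 million kronor: the Riksbank pays by crediting reserve accounts → +427M.
Net: −746 − 853 + 387 − 238 + 427 = -1023 million.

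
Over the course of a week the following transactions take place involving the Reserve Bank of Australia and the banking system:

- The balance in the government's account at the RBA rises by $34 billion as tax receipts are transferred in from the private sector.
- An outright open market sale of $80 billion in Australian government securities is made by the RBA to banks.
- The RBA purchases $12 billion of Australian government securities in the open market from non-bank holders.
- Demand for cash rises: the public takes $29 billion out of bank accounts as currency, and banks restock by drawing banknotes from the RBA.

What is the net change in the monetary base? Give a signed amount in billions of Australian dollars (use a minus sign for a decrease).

Government account inflow $34 billion: reserves shift to a non-base liability → −$34B.
OMO sale (to banks) $80 billion: RBA balance sheet contracts → −$80B.
Asset purchase (from non-banks) $12 billion: RBA balance sheet expands → +$12B.
Currency withdrawal $29 billion: just a shift between currency and reserves — both are base money → 0.
Net: −34 − 80 + 12 + 0 = -$102 billion.

-$102 billion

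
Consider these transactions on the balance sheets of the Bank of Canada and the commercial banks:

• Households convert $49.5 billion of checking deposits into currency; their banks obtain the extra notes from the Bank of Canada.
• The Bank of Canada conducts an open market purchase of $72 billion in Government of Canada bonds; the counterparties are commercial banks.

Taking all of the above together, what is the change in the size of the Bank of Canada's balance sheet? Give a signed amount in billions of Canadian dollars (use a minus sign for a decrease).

+$72 billion

Bank of Canada balance sheet:
  Assets:      Securities +$72B
  Liabilities: Bank reserves +$22.5B, Currency in circulation +$49.5B
Commercial banking system:
  Assets:      Reserves at CB +$22.5B, Securities −$72B
  Liabilities: Checkable deposits −$49.5B
Change in total Bank of Canada assets = +$72 billion.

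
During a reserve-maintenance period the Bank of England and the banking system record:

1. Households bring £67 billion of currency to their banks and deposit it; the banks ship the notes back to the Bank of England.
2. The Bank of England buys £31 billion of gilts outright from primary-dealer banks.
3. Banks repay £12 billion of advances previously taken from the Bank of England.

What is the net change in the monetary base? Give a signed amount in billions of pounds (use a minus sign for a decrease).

Currency deposit £67 billion: just a shift between currency and reserves — both are base money → 0.
OMO purchase (from banks) £31 billion: Bank of England balance sheet expands → +£31B.
Discount-window repayment £12 billion: Bank of England balance sheet contracts → −£12B.
Net: 0 + 31 − 12 = +£19 billion.

+£19 billion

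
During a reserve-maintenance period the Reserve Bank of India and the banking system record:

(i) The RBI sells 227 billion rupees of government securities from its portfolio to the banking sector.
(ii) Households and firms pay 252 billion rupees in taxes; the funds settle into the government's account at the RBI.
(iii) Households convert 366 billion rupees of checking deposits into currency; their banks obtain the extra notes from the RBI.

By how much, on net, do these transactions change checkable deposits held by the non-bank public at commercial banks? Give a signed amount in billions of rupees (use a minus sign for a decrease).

OMO sale (to banks) 227 billion rupees: the counterparty is a bank, so public deposits are unchanged → 0.
Government account inflow 252 billion rupees: non-bank counterparties' bank balances fall → −252B.
Currency withdrawal 366 billion rupees: non-bank counterparties' bank balances fall → −366B.
Net: 0 − 252 − 366 = -618 billion.

-618 billion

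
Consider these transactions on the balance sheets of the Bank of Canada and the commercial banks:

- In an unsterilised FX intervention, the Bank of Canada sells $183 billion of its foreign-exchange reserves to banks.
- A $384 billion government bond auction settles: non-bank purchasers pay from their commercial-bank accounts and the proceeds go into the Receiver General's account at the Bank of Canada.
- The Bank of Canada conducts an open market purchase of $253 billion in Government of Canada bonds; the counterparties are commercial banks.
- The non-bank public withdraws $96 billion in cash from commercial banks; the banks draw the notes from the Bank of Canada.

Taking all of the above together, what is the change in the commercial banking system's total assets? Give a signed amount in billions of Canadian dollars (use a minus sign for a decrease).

-$480 billion

FX sale $183 billion: just an asset swap on bank balance sheets → 0.
Government account inflow $384 billion: bank balance sheets shrink → −$384B.
OMO purchase (from banks) $253 billion: just an asset swap on bank balance sheets → 0.
Currency withdrawal $96 billion: bank balance sheets shrink → −$96B.
Net: 0 − 384 + 0 − 96 = -$480 billion.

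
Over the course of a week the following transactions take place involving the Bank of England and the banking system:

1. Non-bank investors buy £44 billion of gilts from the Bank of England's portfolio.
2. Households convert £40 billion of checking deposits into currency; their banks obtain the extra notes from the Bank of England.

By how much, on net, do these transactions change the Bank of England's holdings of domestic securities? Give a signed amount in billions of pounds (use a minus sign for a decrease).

Bank of England balance sheet:
  Assets:      Securities −£44B
  Liabilities: Bank reserves −£84B, Currency in circulation +£40B
Commercial banking system:
  Assets:      Reserves at CB −£84B
  Liabilities: Checkable deposits −£84B
So the change in the Bank of England's holdings of domestic securities is -£44 billion.

-£44 billion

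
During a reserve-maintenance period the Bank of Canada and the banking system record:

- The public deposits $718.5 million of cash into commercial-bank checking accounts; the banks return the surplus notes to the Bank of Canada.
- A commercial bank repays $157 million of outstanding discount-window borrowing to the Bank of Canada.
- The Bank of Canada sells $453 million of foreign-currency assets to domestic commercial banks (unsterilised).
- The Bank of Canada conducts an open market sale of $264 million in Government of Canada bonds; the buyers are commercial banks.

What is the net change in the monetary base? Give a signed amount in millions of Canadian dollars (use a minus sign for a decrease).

-$874 million

Bank of Canada balance sheet:
  Assets:      Securities −$264M, Loans to banks −$157M, Foreign assets −$453M
  Liabilities: Bank reserves −$155.5M, Currency in circulation −$718.5M
Monetary base = currency + reserves: −$718.5M + (−$155.5M) = -$874 million.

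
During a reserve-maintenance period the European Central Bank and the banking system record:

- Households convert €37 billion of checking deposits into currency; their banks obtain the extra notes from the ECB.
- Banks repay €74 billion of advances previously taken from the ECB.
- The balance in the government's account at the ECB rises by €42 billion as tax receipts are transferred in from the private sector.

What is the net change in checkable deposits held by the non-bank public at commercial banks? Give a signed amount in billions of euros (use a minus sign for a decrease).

Currency withdrawal €37 billion: non-bank counterparties' bank balances fall → −€37B.
Discount-window repayment €74 billion: the counterparty is a bank, so public deposits are unchanged → 0.
Government account inflow €42 billion: non-bank counterparties' bank balances fall → −€42B.
Net: −37 + 0 − 42 = -€79 billion.

-€79 billion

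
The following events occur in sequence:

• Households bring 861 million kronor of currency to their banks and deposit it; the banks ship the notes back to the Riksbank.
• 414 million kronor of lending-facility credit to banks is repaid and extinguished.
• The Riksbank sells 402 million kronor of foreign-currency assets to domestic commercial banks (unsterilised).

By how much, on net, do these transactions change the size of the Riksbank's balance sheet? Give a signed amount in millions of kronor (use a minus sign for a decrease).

-816 million

Currency deposit 861 million kronor: only the composition of liabilities changes → 0.
Discount-window repayment 414 million kronor: a Riksbank asset is shed → −414M.
FX sale 402 million kronor: a Riksbank asset is shed → −402M.
Net: 0 − 414 − 402 = -816 million.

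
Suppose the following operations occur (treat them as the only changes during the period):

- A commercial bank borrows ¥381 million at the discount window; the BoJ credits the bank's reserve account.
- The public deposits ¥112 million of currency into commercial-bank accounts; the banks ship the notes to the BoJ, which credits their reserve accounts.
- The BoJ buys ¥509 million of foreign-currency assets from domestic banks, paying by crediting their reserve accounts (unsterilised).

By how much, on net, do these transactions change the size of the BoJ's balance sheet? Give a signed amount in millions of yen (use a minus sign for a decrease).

+¥890 million

BoJ balance sheet:
  Assets:      Loans to banks +¥381M, Foreign assets +¥509M
  Liabilities: Bank reserves +¥1002M, Currency in circulation −¥112M
Commercial banking system:
  Assets:      Reserves at CB +¥1002M, Foreign assets −¥509M
  Liabilities: Checkable deposits +¥112M, Borrowings from CB +¥381M
Change in total BoJ assets = +¥890 million.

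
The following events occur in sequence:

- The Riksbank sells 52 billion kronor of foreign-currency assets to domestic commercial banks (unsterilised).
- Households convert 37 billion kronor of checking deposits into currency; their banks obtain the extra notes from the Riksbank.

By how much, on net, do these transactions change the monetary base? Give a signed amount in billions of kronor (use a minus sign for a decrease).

FX sale 52 billion kronor: Riksbank balance sheet contracts → −52B.
Currency withdrawal 37 billion kronor: just a shift between currency and reserves — both are base money → 0.
Net: −52 + 0 = -52 billion.

-52 billion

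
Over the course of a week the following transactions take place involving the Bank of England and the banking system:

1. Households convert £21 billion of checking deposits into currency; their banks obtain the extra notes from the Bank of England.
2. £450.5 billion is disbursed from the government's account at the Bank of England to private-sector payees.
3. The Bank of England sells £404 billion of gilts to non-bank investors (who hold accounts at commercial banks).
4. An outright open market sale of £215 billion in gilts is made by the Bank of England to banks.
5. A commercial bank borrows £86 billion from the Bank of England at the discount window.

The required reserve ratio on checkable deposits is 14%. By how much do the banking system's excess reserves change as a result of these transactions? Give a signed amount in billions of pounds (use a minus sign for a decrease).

-£107.07 billion

Currency withdrawal £21 billion: reserves −£21B, deposits −£21B.
Government spending £450.5 billion: reserves +£450.5B, deposits +£450.5B.
Asset sale (to non-banks) £404 billion: reserves −£404B, deposits −£404B.
OMO sale (to banks) £215 billion: reserves −£215B, deposits 0.
Discount-window loan £86 billion: reserves +£86B, deposits 0.
Totals: Δreserves = −£103.5B, Δdeposits = +£25.5B.
Δrequired reserves = 14% × +£25.5B = +£3.57B.
Δexcess reserves = Δreserves − Δrequired = −£103.5B − (+£3.57B) = -£107.07 billion.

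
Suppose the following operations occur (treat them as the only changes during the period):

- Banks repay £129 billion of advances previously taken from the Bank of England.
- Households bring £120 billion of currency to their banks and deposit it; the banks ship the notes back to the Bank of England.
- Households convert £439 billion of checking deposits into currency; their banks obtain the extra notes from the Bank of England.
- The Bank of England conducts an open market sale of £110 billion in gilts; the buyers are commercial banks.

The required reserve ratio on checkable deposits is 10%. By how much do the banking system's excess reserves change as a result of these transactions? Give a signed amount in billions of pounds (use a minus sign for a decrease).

-£526.1 billion

Discount-window repayment £129 billion: reserves −£129B, deposits 0.
Currency deposit £120 billion: reserves +£120B, deposits +£120B.
Currency withdrawal £439 billion: reserves −£439B, deposits −£439B.
OMO sale (to banks) £110 billion: reserves −£110B, deposits 0.
Totals: Δreserves = −£558B, Δdeposits = −£319B.
Δrequired reserves = 10% × −£319B = −£31.9B.
Δexcess reserves = Δreserves − Δrequired = −£558B − (−£31.9B) = -£526.1 billion.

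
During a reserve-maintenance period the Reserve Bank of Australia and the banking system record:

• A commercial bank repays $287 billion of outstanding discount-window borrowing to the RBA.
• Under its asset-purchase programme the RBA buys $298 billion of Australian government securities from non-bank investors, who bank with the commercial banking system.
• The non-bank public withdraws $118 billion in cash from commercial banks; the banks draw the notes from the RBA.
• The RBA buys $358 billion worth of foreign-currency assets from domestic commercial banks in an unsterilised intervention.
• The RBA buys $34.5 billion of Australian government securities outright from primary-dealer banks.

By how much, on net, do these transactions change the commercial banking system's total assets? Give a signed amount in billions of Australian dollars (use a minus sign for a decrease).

-$107 billion

Discount-window repayment $287 billion: bank balance sheets shrink → −$287B.
Asset purchase (from non-banks) $298 billion: bank balance sheets expand → +$298B.
Currency withdrawal $118 billion: bank balance sheets shrink → −$118B.
FX purchase $358 billion: just an asset swap on bank balance sheets → 0.
OMO purchase (from banks) $34.5 billion: just an asset swap on bank balance sheets → 0.
Net: −287 + 298 − 118 + 0 + 0 = -$107 billion.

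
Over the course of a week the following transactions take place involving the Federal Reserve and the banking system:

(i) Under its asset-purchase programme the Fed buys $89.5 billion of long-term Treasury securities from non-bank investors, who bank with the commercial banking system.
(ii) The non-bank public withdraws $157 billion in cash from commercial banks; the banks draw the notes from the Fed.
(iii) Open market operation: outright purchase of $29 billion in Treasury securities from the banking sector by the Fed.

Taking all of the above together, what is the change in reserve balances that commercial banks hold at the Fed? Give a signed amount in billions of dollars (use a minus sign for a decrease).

Asset purchase (from non-banks) $89.5 billion: the Fed pays by crediting reserve accounts → +$89.5B.
Currency withdrawal $157 billion: banks swap reserves for currency → −$157B.
OMO purchase (from banks) $29 billion: the Fed pays by crediting reserve accounts → +$29B.
Net: 89.5 − 157 + 29 = -$38.5 billion.

-$38.5 billion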